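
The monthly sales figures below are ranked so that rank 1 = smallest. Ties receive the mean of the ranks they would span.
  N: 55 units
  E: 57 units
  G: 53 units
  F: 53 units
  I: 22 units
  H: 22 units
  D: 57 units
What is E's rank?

6.5

Sorted (ascending): 22, 22, 53, 53, 55, 57, 57
The 2 values of 22 occupy positions 1–2 → average rank (1+2)/2 = 1.5.
The 2 values of 53 occupy positions 3–4 → average rank (3+4)/2 = 3.5.
The 2 values of 57 occupy positions 6–7 → average rank (6+7)/2 = 6.5.
E has value 57 units → rank 6.5.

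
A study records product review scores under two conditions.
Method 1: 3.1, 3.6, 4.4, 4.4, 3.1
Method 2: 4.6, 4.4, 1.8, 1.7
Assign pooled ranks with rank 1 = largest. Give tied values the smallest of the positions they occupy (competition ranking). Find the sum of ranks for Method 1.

21

Sorted (descending): 4.6, 4.4, 4.4, 4.4, 3.6, 3.1, 3.1, 1.8, 1.7
The 3 values of 4.4 occupy positions 2–4 → each gets rank 2.
The 2 values of 3.1 occupy positions 6–7 → each gets rank 6.
Method 1 values → pooled ranks: 3.1→6, 3.6→5, 4.4→2, 4.4→2, 3.1→6
Rank sum = 6 + 5 + 2 + 2 + 6 = 21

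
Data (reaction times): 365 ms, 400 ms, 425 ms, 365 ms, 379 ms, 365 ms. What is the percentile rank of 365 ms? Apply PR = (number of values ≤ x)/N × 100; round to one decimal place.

N = 6.
Strictly below 365: 0. Equal to 365: 3.
PR = 3/6 × 100 = 50.0

50.0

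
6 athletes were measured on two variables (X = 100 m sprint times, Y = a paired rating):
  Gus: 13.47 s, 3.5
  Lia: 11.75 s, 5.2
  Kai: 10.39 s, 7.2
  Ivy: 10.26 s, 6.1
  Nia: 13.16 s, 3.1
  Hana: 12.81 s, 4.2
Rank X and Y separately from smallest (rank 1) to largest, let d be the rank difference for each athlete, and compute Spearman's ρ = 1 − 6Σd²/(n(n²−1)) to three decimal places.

-0.886

Ranks of variable 1: 6, 3, 2, 1, 5, 4
Ranks of variable 2: 2, 4, 6, 5, 1, 3
d = r₁ − r₂: 4, -1, -4, -4, 4, 1
d²: 16, 1, 16, 16, 16, 1; Σd² = 66
ρ = 1 − 6·66/(6·35) = 1 − 396/210 = -0.886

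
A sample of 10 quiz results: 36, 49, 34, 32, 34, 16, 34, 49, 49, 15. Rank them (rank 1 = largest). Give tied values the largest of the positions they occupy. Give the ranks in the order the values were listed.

Sorted (descending): 49, 49, 49, 36, 34, 34, 34, 32, 16, 15
The 3 values of 49 occupy positions 1–3 → each gets rank 3.
The 3 values of 34 occupy positions 5–7 → each gets rank 7.

4, 3, 7, 8, 7, 9, 7, 3, 3, 10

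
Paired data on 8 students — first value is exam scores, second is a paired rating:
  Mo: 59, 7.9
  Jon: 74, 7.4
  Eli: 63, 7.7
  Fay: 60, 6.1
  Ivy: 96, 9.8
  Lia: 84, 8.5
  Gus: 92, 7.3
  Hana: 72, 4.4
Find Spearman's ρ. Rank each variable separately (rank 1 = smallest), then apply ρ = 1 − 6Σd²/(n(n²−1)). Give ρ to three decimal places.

Ranks of variable 1: 1, 5, 3, 2, 8, 6, 7, 4
Ranks of variable 2: 6, 4, 5, 2, 8, 7, 3, 1
d = r₁ − r₂: -5, 1, -2, 0, 0, -1, 4, 3
d²: 25, 1, 4, 0, 0, 1, 16, 9; Σd² = 56
ρ = 1 − 6·56/(8·63) = 1 − 336/504 = 0.333

0.333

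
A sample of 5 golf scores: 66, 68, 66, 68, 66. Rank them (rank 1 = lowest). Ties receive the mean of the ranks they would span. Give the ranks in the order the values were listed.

Sorted (ascending): 66, 66, 66, 68, 68
The 3 values of 66 occupy positions 1–3 → average rank 2.
The 2 values of 68 occupy positions 4–5 → average rank (4+5)/2 = 4.5.

2, 4.5, 2, 4.5, 2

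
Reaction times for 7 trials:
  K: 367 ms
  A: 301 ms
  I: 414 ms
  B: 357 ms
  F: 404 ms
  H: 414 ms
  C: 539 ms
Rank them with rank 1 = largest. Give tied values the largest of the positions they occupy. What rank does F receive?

4

Sorted (descending): 539, 414, 414, 404, 367, 357, 301
The 2 values of 414 occupy positions 2–3 → each gets rank 3.
F has value 404 ms → rank 4.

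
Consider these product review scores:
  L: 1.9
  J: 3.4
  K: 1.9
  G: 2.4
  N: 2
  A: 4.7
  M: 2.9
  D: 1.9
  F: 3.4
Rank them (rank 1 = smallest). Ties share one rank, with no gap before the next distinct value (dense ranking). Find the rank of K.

Sorted (ascending): 1.9, 1.9, 1.9, 2, 2.4, 2.9, 3.4, 3.4, 4.7
The 3 values of 1.9 share dense rank 1.
The 2 values of 3.4 share dense rank 5.
Remaining distinct values take the next consecutive integers.
K has value 1.9 → rank 1.

1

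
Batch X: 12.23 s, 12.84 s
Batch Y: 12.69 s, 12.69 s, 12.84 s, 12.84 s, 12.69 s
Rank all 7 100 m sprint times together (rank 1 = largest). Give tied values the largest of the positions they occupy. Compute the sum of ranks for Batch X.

Sorted (descending): 12.84, 12.84, 12.84, 12.69, 12.69, 12.69, 12.23
The 3 values of 12.84 occupy positions 1–3 → each gets rank 3.
The 3 values of 12.69 occupy positions 4–6 → each gets rank 6.
Batch X values → pooled ranks: 12.23→7, 12.84→3
Rank sum = 7 + 3 = 10

10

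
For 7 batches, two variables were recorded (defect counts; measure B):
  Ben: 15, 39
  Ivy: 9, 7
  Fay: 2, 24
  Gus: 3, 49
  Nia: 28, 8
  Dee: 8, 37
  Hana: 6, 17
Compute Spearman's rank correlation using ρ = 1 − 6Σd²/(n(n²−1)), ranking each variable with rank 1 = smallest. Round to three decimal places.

-0.357

Ranks of variable 1: 6, 5, 1, 2, 7, 4, 3
Ranks of variable 2: 6, 1, 4, 7, 2, 5, 3
d = r₁ − r₂: 0, 4, -3, -5, 5, -1, 0
d²: 0, 16, 9, 25, 25, 1, 0; Σd² = 76
ρ = 1 − 6·76/(7·48) = 1 − 456/336 = -0.357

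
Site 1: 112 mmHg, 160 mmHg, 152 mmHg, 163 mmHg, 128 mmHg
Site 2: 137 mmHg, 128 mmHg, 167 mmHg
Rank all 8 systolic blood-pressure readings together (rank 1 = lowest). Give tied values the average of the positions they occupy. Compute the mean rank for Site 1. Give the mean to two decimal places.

Sorted (ascending): 112, 128, 128, 137, 152, 160, 163, 167
The 2 values of 128 occupy positions 2–3 → average rank (2+3)/2 = 2.5.
Site 1 values → pooled ranks: 112→1, 160→6, 152→5, 163→7, 128→2.5
Mean rank = (1 + 6 + 5 + 7 + 2.5) / 5 = 4.30

4.30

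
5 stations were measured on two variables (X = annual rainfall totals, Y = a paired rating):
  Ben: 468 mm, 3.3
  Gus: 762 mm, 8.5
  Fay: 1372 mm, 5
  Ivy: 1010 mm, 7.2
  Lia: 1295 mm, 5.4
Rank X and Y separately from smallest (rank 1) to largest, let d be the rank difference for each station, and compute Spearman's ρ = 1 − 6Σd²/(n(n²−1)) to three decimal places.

0.000

Ranks of variable 1: 1, 2, 5, 3, 4
Ranks of variable 2: 1, 5, 2, 4, 3
d = r₁ − r₂: 0, -3, 3, -1, 1
d²: 0, 9, 9, 1, 1; Σd² = 20
ρ = 1 − 6·20/(5·24) = 1 − 120/120 = 0.000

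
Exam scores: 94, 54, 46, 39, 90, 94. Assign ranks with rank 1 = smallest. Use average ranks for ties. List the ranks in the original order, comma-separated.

Sorted (ascending): 39, 46, 54, 90, 94, 94
The 2 values of 94 occupy positions 5–6 → average rank (5+6)/2 = 5.5.

5.5, 3, 2, 1, 4, 5.5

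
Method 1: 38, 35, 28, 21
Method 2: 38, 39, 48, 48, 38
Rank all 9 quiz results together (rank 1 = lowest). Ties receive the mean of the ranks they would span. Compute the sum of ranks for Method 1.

Sorted (ascending): 21, 28, 35, 38, 38, 38, 39, 48, 48
The 3 values of 38 occupy positions 4–6 → average rank 5.
The 2 values of 48 occupy positions 8–9 → average rank (8+9)/2 = 8.5.
Method 1 values → pooled ranks: 38→5, 35→3, 28→2, 21→1
Rank sum = 5 + 3 + 2 + 1 = 11

11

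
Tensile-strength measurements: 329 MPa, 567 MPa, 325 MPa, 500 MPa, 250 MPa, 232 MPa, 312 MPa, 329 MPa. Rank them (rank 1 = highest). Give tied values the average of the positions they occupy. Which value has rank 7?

Sorted (descending): 567, 500, 329, 329, 325, 312, 250, 232
The 2 values of 329 occupy positions 3–4 → average rank (3+4)/2 = 3.5.
Rank 7 → value 250.

250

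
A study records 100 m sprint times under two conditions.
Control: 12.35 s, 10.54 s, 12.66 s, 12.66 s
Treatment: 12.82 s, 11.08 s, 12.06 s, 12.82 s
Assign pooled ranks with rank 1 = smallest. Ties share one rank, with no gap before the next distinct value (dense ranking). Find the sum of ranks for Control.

Sorted (ascending): 10.54, 11.08, 12.06, 12.35, 12.66, 12.66, 12.82, 12.82
The 2 values of 12.66 share dense rank 5.
The 2 values of 12.82 share dense rank 6.
Remaining distinct values take the next consecutive integers.
Control values → pooled ranks: 12.35→4, 10.54→1, 12.66→5, 12.66→5
Rank sum = 4 + 1 + 5 + 5 = 15

15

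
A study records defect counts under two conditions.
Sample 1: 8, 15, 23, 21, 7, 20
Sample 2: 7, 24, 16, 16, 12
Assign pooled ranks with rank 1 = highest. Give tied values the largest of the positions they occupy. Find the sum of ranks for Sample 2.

Sorted (descending): 24, 23, 21, 20, 16, 16, 15, 12, 8, 7, 7
The 2 values of 16 occupy positions 5–6 → each gets rank 6.
The 2 values of 7 occupy positions 10–11 → each gets rank 11.
Sample 2 values → pooled ranks: 7→11, 24→1, 16→6, 16→6, 12→8
Rank sum = 11 + 1 + 6 + 6 + 8 = 32

32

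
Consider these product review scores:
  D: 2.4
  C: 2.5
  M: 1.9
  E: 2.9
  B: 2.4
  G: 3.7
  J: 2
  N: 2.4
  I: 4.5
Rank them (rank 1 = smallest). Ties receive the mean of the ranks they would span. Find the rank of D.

Sorted (ascending): 1.9, 2, 2.4, 2.4, 2.4, 2.5, 2.9, 3.7, 4.5
The 3 values of 2.4 occupy positions 3–5 → average rank 4.
D has value 2.4 → rank 4.

4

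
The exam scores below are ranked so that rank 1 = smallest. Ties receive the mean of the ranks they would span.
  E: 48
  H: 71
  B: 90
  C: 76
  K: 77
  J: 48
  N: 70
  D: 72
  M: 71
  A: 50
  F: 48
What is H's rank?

Sorted (ascending): 48, 48, 48, 50, 70, 71, 71, 72, 76, 77, 90
The 3 values of 48 occupy positions 1–3 → average rank 2.
The 2 values of 71 occupy positions 6–7 → average rank (6+7)/2 = 6.5.
H has value 71 → rank 6.5.

6.5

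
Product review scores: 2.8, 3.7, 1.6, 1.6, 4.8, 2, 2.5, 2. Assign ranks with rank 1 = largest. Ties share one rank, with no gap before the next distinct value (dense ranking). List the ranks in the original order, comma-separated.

Sorted (descending): 4.8, 3.7, 2.8, 2.5, 2, 2, 1.6, 1.6
The 2 values of 2 share dense rank 5.
The 2 values of 1.6 share dense rank 6.
Remaining distinct values take the next consecutive integers.

3, 2, 6, 6, 1, 5, 4, 5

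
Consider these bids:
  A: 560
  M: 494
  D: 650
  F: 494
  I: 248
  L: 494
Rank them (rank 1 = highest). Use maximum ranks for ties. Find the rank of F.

5

Sorted (descending): 650, 560, 494, 494, 494, 248
The 3 values of 494 occupy positions 3–5 → each gets rank 5.
F has value 494 → rank 5.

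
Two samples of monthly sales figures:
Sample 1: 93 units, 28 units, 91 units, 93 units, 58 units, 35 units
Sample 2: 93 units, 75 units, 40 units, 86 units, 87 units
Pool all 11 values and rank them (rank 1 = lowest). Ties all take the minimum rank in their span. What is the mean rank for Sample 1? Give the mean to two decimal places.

5.50

Sorted (ascending): 28, 35, 40, 58, 75, 86, 87, 91, 93, 93, 93
The 3 values of 93 occupy positions 9–11 → each gets rank 9.
Sample 1 values → pooled ranks: 93→9, 28→1, 91→8, 93→9, 58→4, 35→2
Mean rank = (9 + 1 + 8 + 9 + 4 + 2) / 6 = 5.50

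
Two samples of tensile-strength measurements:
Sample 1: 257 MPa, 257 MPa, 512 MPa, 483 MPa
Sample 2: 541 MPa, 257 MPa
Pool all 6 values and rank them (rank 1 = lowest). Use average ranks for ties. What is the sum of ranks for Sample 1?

Sorted (ascending): 257, 257, 257, 483, 512, 541
The 3 values of 257 occupy positions 1–3 → average rank 2.
Sample 1 values → pooled ranks: 257→2, 257→2, 512→5, 483→4
Rank sum = 2 + 2 + 5 + 4 = 13

13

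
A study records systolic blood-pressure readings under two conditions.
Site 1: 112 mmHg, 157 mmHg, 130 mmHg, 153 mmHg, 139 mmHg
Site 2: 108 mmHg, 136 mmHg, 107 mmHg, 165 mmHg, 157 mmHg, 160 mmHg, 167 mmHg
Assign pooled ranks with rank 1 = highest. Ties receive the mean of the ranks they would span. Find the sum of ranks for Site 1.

36.5

Sorted (descending): 167, 165, 160, 157, 157, 153, 139, 136, 130, 112, 108, 107
The 2 values of 157 occupy positions 4–5 → average rank (4+5)/2 = 4.5.
Site 1 values → pooled ranks: 112→10, 157→4.5, 130→9, 153→6, 139→7
Rank sum = 10 + 4.5 + 9 + 6 + 7 = 36.5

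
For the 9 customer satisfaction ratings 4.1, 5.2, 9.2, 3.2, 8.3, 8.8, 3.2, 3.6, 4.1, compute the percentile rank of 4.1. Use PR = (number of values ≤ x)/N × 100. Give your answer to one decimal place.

N = 9.
Strictly below 4.1: 3. Equal to 4.1: 2.
PR = 5/9 × 100 = 55.6

55.6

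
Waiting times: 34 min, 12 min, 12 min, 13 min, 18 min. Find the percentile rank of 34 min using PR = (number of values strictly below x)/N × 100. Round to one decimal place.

80.0

N = 5.
Strictly below 34: 4. Equal to 34: 1.
PR = 4/5 × 100 = 80.0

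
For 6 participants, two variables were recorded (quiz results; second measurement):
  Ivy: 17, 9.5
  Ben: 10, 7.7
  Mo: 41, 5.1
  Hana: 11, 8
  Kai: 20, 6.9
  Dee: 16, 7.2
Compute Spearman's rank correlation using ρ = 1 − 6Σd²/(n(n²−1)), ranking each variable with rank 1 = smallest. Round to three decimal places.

Ranks of variable 1: 4, 1, 6, 2, 5, 3
Ranks of variable 2: 6, 4, 1, 5, 2, 3
d = r₁ − r₂: -2, -3, 5, -3, 3, 0
d²: 4, 9, 25, 9, 9, 0; Σd² = 56
ρ = 1 − 6·56/(6·35) = 1 − 336/210 = -0.600

-0.600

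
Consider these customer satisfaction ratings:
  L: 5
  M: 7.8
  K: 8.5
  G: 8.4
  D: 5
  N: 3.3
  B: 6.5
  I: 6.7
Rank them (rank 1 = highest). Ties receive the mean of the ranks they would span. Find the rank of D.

Sorted (descending): 8.5, 8.4, 7.8, 6.7, 6.5, 5, 5, 3.3
The 2 values of 5 occupy positions 6–7 → average rank (6+7)/2 = 6.5.
D has value 5 → rank 6.5.

6.5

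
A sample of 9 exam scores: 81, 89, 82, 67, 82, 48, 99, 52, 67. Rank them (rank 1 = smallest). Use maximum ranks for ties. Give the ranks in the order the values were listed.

Sorted (ascending): 48, 52, 67, 67, 81, 82, 82, 89, 99
The 2 values of 67 occupy positions 3–4 → each gets rank 4.
The 2 values of 82 occupy positions 6–7 → each gets rank 7.

5, 8, 7, 4, 7, 1, 9, 2, 4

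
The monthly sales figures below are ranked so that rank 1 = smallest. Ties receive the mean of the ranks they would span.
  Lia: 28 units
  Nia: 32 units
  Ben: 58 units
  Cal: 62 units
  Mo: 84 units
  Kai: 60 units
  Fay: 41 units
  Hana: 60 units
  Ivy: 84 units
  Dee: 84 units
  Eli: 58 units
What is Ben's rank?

Sorted (ascending): 28, 32, 41, 58, 58, 60, 60, 62, 84, 84, 84
The 2 values of 58 occupy positions 4–5 → average rank (4+5)/2 = 4.5.
The 2 values of 60 occupy positions 6–7 → average rank (6+7)/2 = 6.5.
The 3 values of 84 occupy positions 9–11 → average rank 10.
Ben has value 58 units → rank 4.5.

4.5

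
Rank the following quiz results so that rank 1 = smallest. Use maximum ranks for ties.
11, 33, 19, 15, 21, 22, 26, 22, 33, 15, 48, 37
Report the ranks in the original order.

Sorted (ascending): 11, 15, 15, 19, 21, 22, 22, 26, 33, 33, 37, 48
The 2 values of 15 occupy positions 2–3 → each gets rank 3.
The 2 values of 22 occupy positions 6–7 → each gets rank 7.
The 2 values of 33 occupy positions 9–10 → each gets rank 10.

1, 10, 4, 3, 5, 7, 8, 7, 10, 3, 12, 11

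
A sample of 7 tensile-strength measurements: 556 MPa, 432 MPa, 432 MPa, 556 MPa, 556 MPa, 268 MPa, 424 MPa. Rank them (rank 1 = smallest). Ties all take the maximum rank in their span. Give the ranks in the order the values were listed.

7, 4, 4, 7, 7, 1, 2

Sorted (ascending): 268, 424, 432, 432, 556, 556, 556
The 2 values of 432 occupy positions 3–4 → each gets rank 4.
The 3 values of 556 occupy positions 5–7 → each gets rank 7.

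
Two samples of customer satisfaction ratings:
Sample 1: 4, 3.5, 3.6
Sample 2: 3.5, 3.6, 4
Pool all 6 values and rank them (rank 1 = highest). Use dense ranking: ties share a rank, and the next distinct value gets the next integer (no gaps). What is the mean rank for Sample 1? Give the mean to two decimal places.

Sorted (descending): 4, 4, 3.6, 3.6, 3.5, 3.5
The 2 values of 4 share dense rank 1.
The 2 values of 3.6 share dense rank 2.
The 2 values of 3.5 share dense rank 3.
Sample 1 values → pooled ranks: 4→1, 3.5→3, 3.6→2
Mean rank = (1 + 3 + 2) / 3 = 2.00

2.00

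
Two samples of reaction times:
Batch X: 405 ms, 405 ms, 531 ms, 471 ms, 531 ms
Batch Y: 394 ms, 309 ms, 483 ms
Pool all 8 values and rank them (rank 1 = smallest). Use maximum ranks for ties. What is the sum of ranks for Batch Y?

Sorted (ascending): 309, 394, 405, 405, 471, 483, 531, 531
The 2 values of 405 occupy positions 3–4 → each gets rank 4.
The 2 values of 531 occupy positions 7–8 → each gets rank 8.
Batch Y values → pooled ranks: 394→2, 309→1, 483→6
Rank sum = 2 + 1 + 6 = 9

9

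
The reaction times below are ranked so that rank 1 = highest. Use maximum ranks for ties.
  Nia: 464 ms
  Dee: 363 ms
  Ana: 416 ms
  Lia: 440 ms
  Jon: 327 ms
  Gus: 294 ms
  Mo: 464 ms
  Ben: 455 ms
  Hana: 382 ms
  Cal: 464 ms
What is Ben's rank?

Sorted (descending): 464, 464, 464, 455, 440, 416, 382, 363, 327, 294
The 3 values of 464 occupy positions 1–3 → each gets rank 3.
Ben has value 455 ms → rank 4.

4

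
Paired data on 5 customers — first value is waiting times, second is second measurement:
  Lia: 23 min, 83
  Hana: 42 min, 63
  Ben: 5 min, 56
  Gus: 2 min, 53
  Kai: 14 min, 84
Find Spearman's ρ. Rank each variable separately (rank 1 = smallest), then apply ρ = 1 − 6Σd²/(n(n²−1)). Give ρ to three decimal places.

Ranks of variable 1: 4, 5, 2, 1, 3
Ranks of variable 2: 4, 3, 2, 1, 5
d = r₁ − r₂: 0, 2, 0, 0, -2
d²: 0, 4, 0, 0, 4; Σd² = 8
ρ = 1 − 6·8/(5·24) = 1 − 48/120 = 0.600

0.600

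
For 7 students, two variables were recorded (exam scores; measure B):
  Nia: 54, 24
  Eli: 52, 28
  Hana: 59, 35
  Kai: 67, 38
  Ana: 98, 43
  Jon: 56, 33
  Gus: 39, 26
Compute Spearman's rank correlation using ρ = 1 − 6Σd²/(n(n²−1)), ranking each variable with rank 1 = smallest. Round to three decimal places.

0.893

Ranks of variable 1: 3, 2, 5, 6, 7, 4, 1
Ranks of variable 2: 1, 3, 5, 6, 7, 4, 2
d = r₁ − r₂: 2, -1, 0, 0, 0, 0, -1
d²: 4, 1, 0, 0, 0, 0, 1; Σd² = 6
ρ = 1 − 6·6/(7·48) = 1 − 36/336 = 0.893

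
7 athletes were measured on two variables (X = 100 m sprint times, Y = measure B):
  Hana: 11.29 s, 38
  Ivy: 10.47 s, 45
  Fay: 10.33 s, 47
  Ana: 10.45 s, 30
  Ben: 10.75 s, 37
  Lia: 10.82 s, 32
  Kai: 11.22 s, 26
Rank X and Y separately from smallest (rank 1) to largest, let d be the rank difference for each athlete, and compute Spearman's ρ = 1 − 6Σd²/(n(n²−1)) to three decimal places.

Ranks of variable 1: 7, 3, 1, 2, 4, 5, 6
Ranks of variable 2: 5, 6, 7, 2, 4, 3, 1
d = r₁ − r₂: 2, -3, -6, 0, 0, 2, 5
d²: 4, 9, 36, 0, 0, 4, 25; Σd² = 78
ρ = 1 − 6·78/(7·48) = 1 − 468/336 = -0.393

-0.393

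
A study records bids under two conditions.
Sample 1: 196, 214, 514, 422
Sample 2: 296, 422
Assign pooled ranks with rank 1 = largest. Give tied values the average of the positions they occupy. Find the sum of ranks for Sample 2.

Sorted (descending): 514, 422, 422, 296, 214, 196
The 2 values of 422 occupy positions 2–3 → average rank (2+3)/2 = 2.5.
Sample 2 values → pooled ranks: 296→4, 422→2.5
Rank sum = 4 + 2.5 = 6.5

6.5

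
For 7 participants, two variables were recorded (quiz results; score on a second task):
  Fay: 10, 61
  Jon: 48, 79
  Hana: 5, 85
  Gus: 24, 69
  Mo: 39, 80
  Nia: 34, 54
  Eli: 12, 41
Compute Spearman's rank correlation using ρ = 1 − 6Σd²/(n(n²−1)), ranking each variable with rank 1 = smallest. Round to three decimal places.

0.036

Ranks of variable 1: 2, 7, 1, 4, 6, 5, 3
Ranks of variable 2: 3, 5, 7, 4, 6, 2, 1
d = r₁ − r₂: -1, 2, -6, 0, 0, 3, 2
d²: 1, 4, 36, 0, 0, 9, 4; Σd² = 54
ρ = 1 − 6·54/(7·48) = 1 − 324/336 = 0.036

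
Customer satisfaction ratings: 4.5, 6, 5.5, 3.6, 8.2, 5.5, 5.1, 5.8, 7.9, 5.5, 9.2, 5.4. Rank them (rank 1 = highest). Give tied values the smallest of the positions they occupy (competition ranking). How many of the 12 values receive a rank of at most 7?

8

Sorted (descending): 9.2, 8.2, 7.9, 6, 5.8, 5.5, 5.5, 5.5, 5.4, 5.1, 4.5, 3.6
The 3 values of 5.5 occupy positions 6–8 → each gets rank 6.
Ranks ≤ 7: {1, 2, 3, 4, 5, 6, 6, 6} → 8 values.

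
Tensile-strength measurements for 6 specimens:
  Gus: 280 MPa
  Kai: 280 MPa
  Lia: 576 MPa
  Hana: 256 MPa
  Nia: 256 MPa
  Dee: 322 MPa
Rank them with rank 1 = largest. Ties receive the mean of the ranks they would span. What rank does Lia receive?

Sorted (descending): 576, 322, 280, 280, 256, 256
The 2 values of 280 occupy positions 3–4 → average rank (3+4)/2 = 3.5.
The 2 values of 256 occupy positions 5–6 → average rank (5+6)/2 = 5.5.
Lia has value 576 MPa → rank 1.

1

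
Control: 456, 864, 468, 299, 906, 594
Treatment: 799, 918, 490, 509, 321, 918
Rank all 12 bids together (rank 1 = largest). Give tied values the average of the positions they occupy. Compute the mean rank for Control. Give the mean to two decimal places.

7.33

Sorted (descending): 918, 918, 906, 864, 799, 594, 509, 490, 468, 456, 321, 299
The 2 values of 918 occupy positions 1–2 → average rank (1+2)/2 = 1.5.
Control values → pooled ranks: 456→10, 864→4, 468→9, 299→12, 906→3, 594→6
Mean rank = (10 + 4 + 9 + 12 + 3 + 6) / 6 = 7.33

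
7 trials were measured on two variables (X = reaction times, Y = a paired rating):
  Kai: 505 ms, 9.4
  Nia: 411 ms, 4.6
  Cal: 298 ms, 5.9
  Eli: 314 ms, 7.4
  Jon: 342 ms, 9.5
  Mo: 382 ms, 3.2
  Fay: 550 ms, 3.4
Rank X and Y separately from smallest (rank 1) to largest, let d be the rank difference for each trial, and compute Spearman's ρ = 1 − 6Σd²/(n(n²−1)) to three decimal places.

-0.286

Ranks of variable 1: 6, 5, 1, 2, 3, 4, 7
Ranks of variable 2: 6, 3, 4, 5, 7, 1, 2
d = r₁ − r₂: 0, 2, -3, -3, -4, 3, 5
d²: 0, 4, 9, 9, 16, 9, 25; Σd² = 72
ρ = 1 − 6·72/(7·48) = 1 − 432/336 = -0.286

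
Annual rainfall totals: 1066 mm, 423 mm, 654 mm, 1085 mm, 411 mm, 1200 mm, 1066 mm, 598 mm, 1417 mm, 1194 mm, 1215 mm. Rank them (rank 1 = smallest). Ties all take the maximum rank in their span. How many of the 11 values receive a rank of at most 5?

Sorted (ascending): 411, 423, 598, 654, 1066, 1066, 1085, 1194, 1200, 1215, 1417
The 2 values of 1066 occupy positions 5–6 → each gets rank 6.
Ranks ≤ 5: {1, 2, 3, 4} → 4 values.

4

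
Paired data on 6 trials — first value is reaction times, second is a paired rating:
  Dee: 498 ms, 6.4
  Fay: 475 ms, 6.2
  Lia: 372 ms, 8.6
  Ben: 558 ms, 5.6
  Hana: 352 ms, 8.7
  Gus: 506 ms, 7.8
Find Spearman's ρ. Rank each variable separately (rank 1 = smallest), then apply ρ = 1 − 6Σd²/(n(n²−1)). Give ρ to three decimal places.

-0.771

Ranks of variable 1: 4, 3, 2, 6, 1, 5
Ranks of variable 2: 3, 2, 5, 1, 6, 4
d = r₁ − r₂: 1, 1, -3, 5, -5, 1
d²: 1, 1, 9, 25, 25, 1; Σd² = 62
ρ = 1 − 6·62/(6·35) = 1 − 372/210 = -0.771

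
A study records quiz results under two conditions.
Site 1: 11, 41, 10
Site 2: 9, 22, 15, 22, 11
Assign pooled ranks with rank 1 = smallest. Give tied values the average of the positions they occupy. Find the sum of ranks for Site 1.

13.5

Sorted (ascending): 9, 10, 11, 11, 15, 22, 22, 41
The 2 values of 11 occupy positions 3–4 → average rank (3+4)/2 = 3.5.
The 2 values of 22 occupy positions 6–7 → average rank (6+7)/2 = 6.5.
Site 1 values → pooled ranks: 11→3.5, 41→8, 10→2
Rank sum = 3.5 + 8 + 2 = 13.5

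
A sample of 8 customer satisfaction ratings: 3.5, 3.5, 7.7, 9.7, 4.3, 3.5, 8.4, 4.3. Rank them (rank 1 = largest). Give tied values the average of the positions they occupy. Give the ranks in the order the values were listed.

Sorted (descending): 9.7, 8.4, 7.7, 4.3, 4.3, 3.5, 3.5, 3.5
The 2 values of 4.3 occupy positions 4–5 → average rank (4+5)/2 = 4.5.
The 3 values of 3.5 occupy positions 6–8 → average rank 7.

7, 7, 3, 1, 4.5, 7, 2, 4.5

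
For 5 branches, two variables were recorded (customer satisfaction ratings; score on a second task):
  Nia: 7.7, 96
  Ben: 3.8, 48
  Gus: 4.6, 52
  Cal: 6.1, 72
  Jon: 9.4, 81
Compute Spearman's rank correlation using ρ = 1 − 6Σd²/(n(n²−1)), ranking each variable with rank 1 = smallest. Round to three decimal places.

Ranks of variable 1: 4, 1, 2, 3, 5
Ranks of variable 2: 5, 1, 2, 3, 4
d = r₁ − r₂: -1, 0, 0, 0, 1
d²: 1, 0, 0, 0, 1; Σd² = 2
ρ = 1 − 6·2/(5·24) = 1 − 12/120 = 0.900

0.900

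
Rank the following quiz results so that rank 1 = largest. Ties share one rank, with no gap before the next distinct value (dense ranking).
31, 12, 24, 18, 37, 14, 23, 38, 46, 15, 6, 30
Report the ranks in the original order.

Sorted (descending): 46, 38, 37, 31, 30, 24, 23, 18, 15, 14, 12, 6
No ties — each value takes its position as its rank.

4, 11, 6, 8, 3, 10, 7, 2, 1, 9, 12, 5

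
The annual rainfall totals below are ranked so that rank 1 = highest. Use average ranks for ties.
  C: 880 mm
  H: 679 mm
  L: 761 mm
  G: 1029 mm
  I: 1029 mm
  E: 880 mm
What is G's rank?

1.5

Sorted (descending): 1029, 1029, 880, 880, 761, 679
The 2 values of 1029 occupy positions 1–2 → average rank (1+2)/2 = 1.5.
The 2 values of 880 occupy positions 3–4 → average rank (3+4)/2 = 3.5.
G has value 1029 mm → rank 1.5.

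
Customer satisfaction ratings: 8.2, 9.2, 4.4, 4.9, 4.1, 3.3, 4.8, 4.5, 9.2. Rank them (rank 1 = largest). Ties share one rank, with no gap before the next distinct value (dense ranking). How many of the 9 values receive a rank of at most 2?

3

Sorted (descending): 9.2, 9.2, 8.2, 4.9, 4.8, 4.5, 4.4, 4.1, 3.3
The 2 values of 9.2 share dense rank 1.
Remaining distinct values take the next consecutive integers.
Ranks ≤ 2: {1, 1, 2} → 3 values.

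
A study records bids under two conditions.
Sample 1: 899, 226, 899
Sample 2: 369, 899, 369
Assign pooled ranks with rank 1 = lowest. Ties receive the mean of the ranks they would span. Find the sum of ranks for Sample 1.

Sorted (ascending): 226, 369, 369, 899, 899, 899
The 2 values of 369 occupy positions 2–3 → average rank (2+3)/2 = 2.5.
The 3 values of 899 occupy positions 4–6 → average rank 5.
Sample 1 values → pooled ranks: 899→5, 226→1, 899→5
Rank sum = 5 + 1 + 5 = 11

11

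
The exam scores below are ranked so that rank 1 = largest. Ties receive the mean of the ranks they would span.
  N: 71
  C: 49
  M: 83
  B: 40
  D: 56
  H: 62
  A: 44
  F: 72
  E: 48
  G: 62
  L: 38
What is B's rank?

10

Sorted (descending): 83, 72, 71, 62, 62, 56, 49, 48, 44, 40, 38
The 2 values of 62 occupy positions 4–5 → average rank (4+5)/2 = 4.5.
B has value 40 → rank 10.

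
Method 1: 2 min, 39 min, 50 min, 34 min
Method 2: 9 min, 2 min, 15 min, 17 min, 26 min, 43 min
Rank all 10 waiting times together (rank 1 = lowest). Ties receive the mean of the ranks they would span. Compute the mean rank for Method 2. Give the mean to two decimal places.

Sorted (ascending): 2, 2, 9, 15, 17, 26, 34, 39, 43, 50
The 2 values of 2 occupy positions 1–2 → average rank (1+2)/2 = 1.5.
Method 2 values → pooled ranks: 9→3, 2→1.5, 15→4, 17→5, 26→6, 43→9
Mean rank = (3 + 1.5 + 4 + 5 + 6 + 9) / 6 = 4.75

4.75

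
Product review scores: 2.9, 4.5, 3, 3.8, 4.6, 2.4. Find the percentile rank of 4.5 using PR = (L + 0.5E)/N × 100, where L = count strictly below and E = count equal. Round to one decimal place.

75.0

N = 6.
Strictly below 4.5: 4. Equal to 4.5: 1.
PR = (4 + 0.5·1)/6 × 100 = 75.0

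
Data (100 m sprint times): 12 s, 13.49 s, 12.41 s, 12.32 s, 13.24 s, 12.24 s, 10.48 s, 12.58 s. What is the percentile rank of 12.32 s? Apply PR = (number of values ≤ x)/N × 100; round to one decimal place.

N = 8.
Strictly below 12.32: 3. Equal to 12.32: 1.
PR = 4/8 × 100 = 50.0

50.0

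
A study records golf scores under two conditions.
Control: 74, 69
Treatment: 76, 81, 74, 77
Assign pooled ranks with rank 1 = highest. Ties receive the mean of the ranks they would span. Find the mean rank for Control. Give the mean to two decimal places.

5.25

Sorted (descending): 81, 77, 76, 74, 74, 69
The 2 values of 74 occupy positions 4–5 → average rank (4+5)/2 = 4.5.
Control values → pooled ranks: 74→4.5, 69→6
Mean rank = (4.5 + 6) / 2 = 5.25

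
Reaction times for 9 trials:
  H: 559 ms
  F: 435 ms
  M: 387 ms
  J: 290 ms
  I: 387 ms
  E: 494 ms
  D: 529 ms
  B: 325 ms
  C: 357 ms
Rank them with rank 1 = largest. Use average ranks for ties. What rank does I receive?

5.5

Sorted (descending): 559, 529, 494, 435, 387, 387, 357, 325, 290
The 2 values of 387 occupy positions 5–6 → average rank (5+6)/2 = 5.5.
I has value 387 ms → rank 5.5.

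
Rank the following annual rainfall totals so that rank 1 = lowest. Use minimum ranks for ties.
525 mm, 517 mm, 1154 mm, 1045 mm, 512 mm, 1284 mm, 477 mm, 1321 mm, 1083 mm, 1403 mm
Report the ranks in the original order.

4, 3, 7, 5, 2, 8, 1, 9, 6, 10

Sorted (ascending): 477, 512, 517, 525, 1045, 1083, 1154, 1284, 1321, 1403
No ties — each value takes its position as its rank.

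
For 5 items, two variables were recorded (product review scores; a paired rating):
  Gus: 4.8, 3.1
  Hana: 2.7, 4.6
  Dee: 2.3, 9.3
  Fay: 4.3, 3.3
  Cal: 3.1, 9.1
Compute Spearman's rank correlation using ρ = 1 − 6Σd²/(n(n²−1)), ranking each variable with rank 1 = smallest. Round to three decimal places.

-0.900

Ranks of variable 1: 5, 2, 1, 4, 3
Ranks of variable 2: 1, 3, 5, 2, 4
d = r₁ − r₂: 4, -1, -4, 2, -1
d²: 16, 1, 16, 4, 1; Σd² = 38
ρ = 1 − 6·38/(5·24) = 1 − 228/120 = -0.900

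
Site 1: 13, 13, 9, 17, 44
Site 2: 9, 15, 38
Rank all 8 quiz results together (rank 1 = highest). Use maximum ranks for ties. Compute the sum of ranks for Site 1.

Sorted (descending): 44, 38, 17, 15, 13, 13, 9, 9
The 2 values of 13 occupy positions 5–6 → each gets rank 6.
The 2 values of 9 occupy positions 7–8 → each gets rank 8.
Site 1 values → pooled ranks: 13→6, 13→6, 9→8, 17→3, 44→1
Rank sum = 6 + 6 + 8 + 3 + 1 = 24

24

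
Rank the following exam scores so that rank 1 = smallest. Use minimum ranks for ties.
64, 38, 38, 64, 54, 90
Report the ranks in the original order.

Sorted (ascending): 38, 38, 54, 64, 64, 90
The 2 values of 38 occupy positions 1–2 → each gets rank 1.
The 2 values of 64 occupy positions 4–5 → each gets rank 4.

4, 1, 1, 4, 3, 6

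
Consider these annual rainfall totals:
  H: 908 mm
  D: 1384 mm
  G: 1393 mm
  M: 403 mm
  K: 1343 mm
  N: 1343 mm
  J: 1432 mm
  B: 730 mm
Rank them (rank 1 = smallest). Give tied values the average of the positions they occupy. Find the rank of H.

3

Sorted (ascending): 403, 730, 908, 1343, 1343, 1384, 1393, 1432
The 2 values of 1343 occupy positions 4–5 → average rank (4+5)/2 = 4.5.
H has value 908 mm → rank 3.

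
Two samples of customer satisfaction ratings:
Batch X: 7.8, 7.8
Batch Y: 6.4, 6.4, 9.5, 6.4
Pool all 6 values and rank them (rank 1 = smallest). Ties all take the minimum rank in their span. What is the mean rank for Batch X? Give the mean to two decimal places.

Sorted (ascending): 6.4, 6.4, 6.4, 7.8, 7.8, 9.5
The 3 values of 6.4 occupy positions 1–3 → each gets rank 1.
The 2 values of 7.8 occupy positions 4–5 → each gets rank 4.
Batch X values → pooled ranks: 7.8→4, 7.8→4
Mean rank = (4 + 4) / 2 = 4.00

4.00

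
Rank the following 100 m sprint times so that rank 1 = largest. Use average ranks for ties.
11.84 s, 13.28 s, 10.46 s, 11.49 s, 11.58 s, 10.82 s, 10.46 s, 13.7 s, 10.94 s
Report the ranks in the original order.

3, 2, 8.5, 5, 4, 7, 8.5, 1, 6

Sorted (descending): 13.7, 13.28, 11.84, 11.58, 11.49, 10.94, 10.82, 10.46, 10.46
The 2 values of 10.46 occupy positions 8–9 → average rank (8+9)/2 = 8.5.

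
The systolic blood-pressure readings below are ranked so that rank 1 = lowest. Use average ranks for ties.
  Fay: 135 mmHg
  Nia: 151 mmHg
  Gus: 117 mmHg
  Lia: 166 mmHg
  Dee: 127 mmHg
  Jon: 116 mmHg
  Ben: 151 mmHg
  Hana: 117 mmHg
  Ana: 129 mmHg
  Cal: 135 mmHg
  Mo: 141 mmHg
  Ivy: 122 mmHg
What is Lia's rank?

12

Sorted (ascending): 116, 117, 117, 122, 127, 129, 135, 135, 141, 151, 151, 166
The 2 values of 117 occupy positions 2–3 → average rank (2+3)/2 = 2.5.
The 2 values of 135 occupy positions 7–8 → average rank (7+8)/2 = 7.5.
The 2 values of 151 occupy positions 10–11 → average rank (10+11)/2 = 10.5.
Lia has value 166 mmHg → rank 12.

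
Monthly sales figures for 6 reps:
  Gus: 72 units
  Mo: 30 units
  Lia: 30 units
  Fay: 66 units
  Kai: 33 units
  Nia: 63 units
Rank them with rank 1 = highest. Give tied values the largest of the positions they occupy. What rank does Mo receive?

6

Sorted (descending): 72, 66, 63, 33, 30, 30
The 2 values of 30 occupy positions 5–6 → each gets rank 6.
Mo has value 30 units → rank 6.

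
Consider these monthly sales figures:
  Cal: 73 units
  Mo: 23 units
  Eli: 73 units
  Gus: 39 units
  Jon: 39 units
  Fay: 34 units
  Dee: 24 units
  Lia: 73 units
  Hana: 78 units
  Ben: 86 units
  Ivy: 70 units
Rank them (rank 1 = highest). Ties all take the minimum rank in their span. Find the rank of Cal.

3

Sorted (descending): 86, 78, 73, 73, 73, 70, 39, 39, 34, 24, 23
The 3 values of 73 occupy positions 3–5 → each gets rank 3.
The 2 values of 39 occupy positions 7–8 → each gets rank 7.
Cal has value 73 units → rank 3.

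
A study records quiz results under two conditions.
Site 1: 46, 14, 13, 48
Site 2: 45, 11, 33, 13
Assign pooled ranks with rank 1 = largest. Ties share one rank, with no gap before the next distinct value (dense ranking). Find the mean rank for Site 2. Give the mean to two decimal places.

Sorted (descending): 48, 46, 45, 33, 14, 13, 13, 11
The 2 values of 13 share dense rank 6.
Remaining distinct values take the next consecutive integers.
Site 2 values → pooled ranks: 45→3, 11→7, 33→4, 13→6
Mean rank = (3 + 7 + 4 + 6) / 4 = 5.00

5.00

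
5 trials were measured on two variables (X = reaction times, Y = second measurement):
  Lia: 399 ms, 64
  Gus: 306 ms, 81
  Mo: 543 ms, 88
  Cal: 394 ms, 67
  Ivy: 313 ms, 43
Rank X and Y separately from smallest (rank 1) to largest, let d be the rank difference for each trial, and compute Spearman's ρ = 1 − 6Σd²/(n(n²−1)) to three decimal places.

0.300

Ranks of variable 1: 4, 1, 5, 3, 2
Ranks of variable 2: 2, 4, 5, 3, 1
d = r₁ − r₂: 2, -3, 0, 0, 1
d²: 4, 9, 0, 0, 1; Σd² = 14
ρ = 1 − 6·14/(5·24) = 1 − 84/120 = 0.300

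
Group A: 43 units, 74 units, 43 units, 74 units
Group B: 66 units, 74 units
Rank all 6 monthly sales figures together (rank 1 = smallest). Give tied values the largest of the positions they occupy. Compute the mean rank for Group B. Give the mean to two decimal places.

4.50

Sorted (ascending): 43, 43, 66, 74, 74, 74
The 2 values of 43 occupy positions 1–2 → each gets rank 2.
The 3 values of 74 occupy positions 4–6 → each gets rank 6.
Group B values → pooled ranks: 66→3, 74→6
Mean rank = (3 + 6) / 2 = 4.50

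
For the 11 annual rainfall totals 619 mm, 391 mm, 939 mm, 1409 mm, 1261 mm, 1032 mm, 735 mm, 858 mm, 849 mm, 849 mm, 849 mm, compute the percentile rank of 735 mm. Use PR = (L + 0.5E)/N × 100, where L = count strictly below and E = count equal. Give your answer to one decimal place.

N = 11.
Strictly below 735: 2. Equal to 735: 1.
PR = (2 + 0.5·1)/11 × 100 = 22.7

22.7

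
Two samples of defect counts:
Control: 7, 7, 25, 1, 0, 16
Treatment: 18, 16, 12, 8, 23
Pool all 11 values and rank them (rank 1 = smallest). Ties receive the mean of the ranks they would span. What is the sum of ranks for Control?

Sorted (ascending): 0, 1, 7, 7, 8, 12, 16, 16, 18, 23, 25
The 2 values of 7 occupy positions 3–4 → average rank (3+4)/2 = 3.5.
The 2 values of 16 occupy positions 7–8 → average rank (7+8)/2 = 7.5.
Control values → pooled ranks: 7→3.5, 7→3.5, 25→11, 1→2, 0→1, 16→7.5
Rank sum = 3.5 + 3.5 + 11 + 2 + 1 + 7.5 = 28.5

28.5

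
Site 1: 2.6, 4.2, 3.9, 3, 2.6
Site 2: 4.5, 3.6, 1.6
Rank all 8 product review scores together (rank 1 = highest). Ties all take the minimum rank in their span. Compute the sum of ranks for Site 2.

Sorted (descending): 4.5, 4.2, 3.9, 3.6, 3, 2.6, 2.6, 1.6
The 2 values of 2.6 occupy positions 6–7 → each gets rank 6.
Site 2 values → pooled ranks: 4.5→1, 3.6→4, 1.6→8
Rank sum = 1 + 4 + 8 = 13

13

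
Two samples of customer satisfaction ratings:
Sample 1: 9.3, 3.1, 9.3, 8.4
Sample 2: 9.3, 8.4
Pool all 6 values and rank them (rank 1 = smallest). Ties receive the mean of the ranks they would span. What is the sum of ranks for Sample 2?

Sorted (ascending): 3.1, 8.4, 8.4, 9.3, 9.3, 9.3
The 2 values of 8.4 occupy positions 2–3 → average rank (2+3)/2 = 2.5.
The 3 values of 9.3 occupy positions 4–6 → average rank 5.
Sample 2 values → pooled ranks: 9.3→5, 8.4→2.5
Rank sum = 5 + 2.5 = 7.5

7.5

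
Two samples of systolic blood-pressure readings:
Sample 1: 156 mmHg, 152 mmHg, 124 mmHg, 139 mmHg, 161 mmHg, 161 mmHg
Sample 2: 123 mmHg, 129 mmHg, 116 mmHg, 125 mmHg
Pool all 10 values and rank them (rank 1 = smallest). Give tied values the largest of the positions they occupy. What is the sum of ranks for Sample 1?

Sorted (ascending): 116, 123, 124, 125, 129, 139, 152, 156, 161, 161
The 2 values of 161 occupy positions 9–10 → each gets rank 10.
Sample 1 values → pooled ranks: 156→8, 152→7, 124→3, 139→6, 161→10, 161→10
Rank sum = 8 + 7 + 3 + 6 + 10 + 10 = 44

44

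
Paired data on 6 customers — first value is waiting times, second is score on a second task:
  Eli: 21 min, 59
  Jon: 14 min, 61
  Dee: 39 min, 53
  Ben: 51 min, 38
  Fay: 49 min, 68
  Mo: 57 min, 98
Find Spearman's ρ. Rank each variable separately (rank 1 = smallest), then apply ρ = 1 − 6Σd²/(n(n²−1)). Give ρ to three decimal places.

0.200

Ranks of variable 1: 2, 1, 3, 5, 4, 6
Ranks of variable 2: 3, 4, 2, 1, 5, 6
d = r₁ − r₂: -1, -3, 1, 4, -1, 0
d²: 1, 9, 1, 16, 1, 0; Σd² = 28
ρ = 1 − 6·28/(6·35) = 1 − 168/210 = 0.200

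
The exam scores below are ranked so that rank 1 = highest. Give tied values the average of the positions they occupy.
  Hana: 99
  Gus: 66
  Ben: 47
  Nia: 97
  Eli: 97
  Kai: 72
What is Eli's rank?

2.5

Sorted (descending): 99, 97, 97, 72, 66, 47
The 2 values of 97 occupy positions 2–3 → average rank (2+3)/2 = 2.5.
Eli has value 97 → rank 2.5.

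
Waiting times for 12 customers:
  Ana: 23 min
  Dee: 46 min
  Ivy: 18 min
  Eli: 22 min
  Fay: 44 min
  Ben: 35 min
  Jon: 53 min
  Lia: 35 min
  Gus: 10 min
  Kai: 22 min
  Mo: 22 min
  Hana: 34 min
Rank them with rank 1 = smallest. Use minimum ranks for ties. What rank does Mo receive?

3

Sorted (ascending): 10, 18, 22, 22, 22, 23, 34, 35, 35, 44, 46, 53
The 3 values of 22 occupy positions 3–5 → each gets rank 3.
The 2 values of 35 occupy positions 8–9 → each gets rank 8.
Mo has value 22 min → rank 3.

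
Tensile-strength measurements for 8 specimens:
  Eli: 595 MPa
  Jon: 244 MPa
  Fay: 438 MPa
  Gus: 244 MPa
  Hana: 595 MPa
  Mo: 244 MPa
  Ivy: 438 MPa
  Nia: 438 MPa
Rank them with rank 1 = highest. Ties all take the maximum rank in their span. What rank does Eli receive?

Sorted (descending): 595, 595, 438, 438, 438, 244, 244, 244
The 2 values of 595 occupy positions 1–2 → each gets rank 2.
The 3 values of 438 occupy positions 3–5 → each gets rank 5.
The 3 values of 244 occupy positions 6–8 → each gets rank 8.
Eli has value 595 MPa → rank 2.

2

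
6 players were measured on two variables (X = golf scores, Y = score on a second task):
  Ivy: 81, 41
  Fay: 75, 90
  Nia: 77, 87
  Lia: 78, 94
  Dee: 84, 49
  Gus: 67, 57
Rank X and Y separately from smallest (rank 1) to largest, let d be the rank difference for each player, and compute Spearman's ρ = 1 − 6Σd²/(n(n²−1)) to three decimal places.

-0.429

Ranks of variable 1: 5, 2, 3, 4, 6, 1
Ranks of variable 2: 1, 5, 4, 6, 2, 3
d = r₁ − r₂: 4, -3, -1, -2, 4, -2
d²: 16, 9, 1, 4, 16, 4; Σd² = 50
ρ = 1 − 6·50/(6·35) = 1 − 300/210 = -0.429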